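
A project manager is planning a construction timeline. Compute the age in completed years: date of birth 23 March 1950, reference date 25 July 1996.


Birth: 1950-03-23
Reference: 1996-07-25
Year difference: 1996 - 1950 = 46
Has birthday (03-23) occurred by 07-25? Yes
Age in full years: 46

46


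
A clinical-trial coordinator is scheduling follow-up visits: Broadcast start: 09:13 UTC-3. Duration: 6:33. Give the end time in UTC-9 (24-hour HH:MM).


Start: 09:13 in UTC-3
Step 1 - add duration:
  minutes: 13 + 33 = 46
  hours: 9 + 6 + 0 = 15
  end in UTC-3: 15:46
Step 2 - convert UTC-3 -> UTC-9:
  offset difference: -9 - (-3) = -6 hours
  15 + (-6) = 9 -> mod 24 = 9
Result: 09:46 in UTC-9

09:46


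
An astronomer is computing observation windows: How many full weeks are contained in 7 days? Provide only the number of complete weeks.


Total days: 7
Days per week: 7
Division: 7 / 7 = 1 remainder 0
Complete weeks: 1
Remaining days: 0

1


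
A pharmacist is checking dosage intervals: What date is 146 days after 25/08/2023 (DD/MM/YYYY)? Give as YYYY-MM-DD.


Start: 2023-08-25
Adding 146 days
Days remaining in August: 6
After August: 140 days still to add
September 2023: 30 days, 110 remaining
October 2023: 31 days, 79 remaining
November 2023: 30 days, 49 remaining
December 2023: 31 days, 18 remaining
Result: 2024-01-18

2024-01-18


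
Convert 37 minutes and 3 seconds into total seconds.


Minutes: 37
Seconds: 3
Convert minutes to seconds: 37 x 60 = 2220
Add remaining seconds: 2220 + 3 = 2223

2223


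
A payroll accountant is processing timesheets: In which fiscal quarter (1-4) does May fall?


Month: May (month 5)
Q1: January-March (months 1-3)
Q2: April-June (months 4-6)
Q3: July-September (months 7-9)
Q4: October-December (months 10-12)
Month 5 falls in Q2

2


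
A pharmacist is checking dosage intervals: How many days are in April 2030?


Month: April
Year: 2030
April is a 30-day month
Total: 30 days

30


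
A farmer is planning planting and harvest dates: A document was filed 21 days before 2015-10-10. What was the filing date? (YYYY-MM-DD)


Start: 2015-10-10
Subtracting 21 days
Days already passed in October: 10
After going back through October: 11 more days to subtract
September 2015 has 30 days, need 11
Result: 2015-09-19

2015-09-19


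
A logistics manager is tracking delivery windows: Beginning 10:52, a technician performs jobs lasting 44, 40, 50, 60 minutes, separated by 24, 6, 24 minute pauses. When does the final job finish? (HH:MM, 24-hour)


Start: 10:52 = 652 min from midnight
  after task 1 (44 min): 11:36
  after break (24 min): 12:00
  after task 2 (40 min): 12:40
  after break (6 min): 12:46
  after task 3 (50 min): 13:36
  after break (24 min): 14:00
  after task 4 (60 min): 15:00
Total elapsed: 248 minutes
End time: 15:00

15:00


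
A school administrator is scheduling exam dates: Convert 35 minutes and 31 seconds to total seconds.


Minutes: 35
Extra seconds: 31
Seconds per minute: 60
Minutes to seconds: 35 x 60 = 2100
Total: 2100 + 31 = 2131

2131


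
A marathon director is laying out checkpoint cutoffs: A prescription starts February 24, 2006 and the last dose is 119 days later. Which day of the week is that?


Start: 2006-02-24 (Friday)
Step 1 - find target date: add 119 days
  2006-02-24 + 119 days = 2006-06-23
Step 2 - day of week:
  119 mod 7 = 0
  Friday + 0 days -> Friday
Result: Friday (2006-06-23)

Friday


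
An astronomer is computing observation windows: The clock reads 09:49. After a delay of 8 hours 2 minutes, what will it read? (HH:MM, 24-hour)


Start time: 09:49
Adding: 8 hours 2 minutes
Minutes: 49 + 2 = 51
Hours: 9 + 8 + 0 = 17
Result: 17:51

17:51


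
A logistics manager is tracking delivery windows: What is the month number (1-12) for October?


Calendar month order:
9. September
10. October <--
11. November
October is month number 10

10


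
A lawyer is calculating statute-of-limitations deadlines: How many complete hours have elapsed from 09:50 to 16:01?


Start: 09:50
End: 16:01
Hour difference: 16 - 9 = 7 hours
Minute difference: 1 - 50 = -49 minutes
Total minutes: 371
Complete hours: 371 / 60 = 6 (remainder 11)

6


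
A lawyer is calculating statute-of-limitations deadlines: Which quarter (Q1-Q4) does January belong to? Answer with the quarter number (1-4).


Month: January (month 1)
Q1: January-March (months 1-3)
Q2: April-June (months 4-6)
Q3: July-September (months 7-9)
Q4: October-December (months 10-12)
Month 1 falls in Q1

1


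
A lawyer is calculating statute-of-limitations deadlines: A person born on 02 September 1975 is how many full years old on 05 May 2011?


Birth: 1975-09-02
Reference: 2011-05-05
Year difference: 2011 - 1975 = 36
Has birthday (09-02) occurred by 05-05? No
Birthday not yet reached this year -> subtract 1
Age in full years: 35

35


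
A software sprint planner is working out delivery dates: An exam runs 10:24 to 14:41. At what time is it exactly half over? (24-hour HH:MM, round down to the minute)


Start time: 10:24 = 624 minutes from midnight
End time: 14:41 = 881 minutes from midnight
Sum: 624 + 881 = 1505
Midpoint: 1505 / 2 = 752 minutes
Convert: 752 / 60 = 12 hours, 32 minutes
Result: 12:32

12:32


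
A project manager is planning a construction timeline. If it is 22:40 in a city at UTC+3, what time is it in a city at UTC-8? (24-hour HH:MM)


Local time: 22:40 at UTC+3 (offset 3h)
Target zone: UTC-8 (offset -8h)
Difference: -8 - (3) = -11 hours
Calculation: 22 + (-11) = 11
Result: 11:40

11:40


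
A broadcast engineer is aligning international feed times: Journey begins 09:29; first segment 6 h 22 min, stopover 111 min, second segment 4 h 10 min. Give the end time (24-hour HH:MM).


Depart: 09:29
Leg 1: +382 min -> 15:51
Layover: +111 min -> 17:42
Leg 2: +250 min -> 21:52
Total travel: 743 minutes = 12h 23m
Arrival: 21:52

21:52


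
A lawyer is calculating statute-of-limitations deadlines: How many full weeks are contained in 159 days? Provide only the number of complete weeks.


Total days: 159
Days per week: 7
Division: 159 / 7 = 22 remainder 5
Complete weeks: 22
Remaining days: 5

22


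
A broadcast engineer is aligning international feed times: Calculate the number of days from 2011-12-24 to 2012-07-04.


Start date: 2011-12-24
End date: 2012-07-04
Dec 2011: +8 days
Jan 2012: +31 days
Feb 2012: +29 days
... (5 more months)
Total: 193 days

193


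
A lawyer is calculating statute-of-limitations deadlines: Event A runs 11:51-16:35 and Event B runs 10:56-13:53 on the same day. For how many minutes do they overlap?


Interval A: [711, 995] minutes from midnight
Interval B: [656, 833] minutes from midnight
Overlap start = max(711, 656) = 711
Overlap end = min(995, 833) = 833
Overlap = 833 - 711 = 122 minutes

122


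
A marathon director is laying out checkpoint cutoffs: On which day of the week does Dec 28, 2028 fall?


Date: 2028-12-28
January 1, 2028 is a Saturday
Day of year: 363
Offset from Jan 1: 362 days
362 mod 7 = 5
Result: Thursday

Thursday


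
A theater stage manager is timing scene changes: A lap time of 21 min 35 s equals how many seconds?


Minutes: 21
Seconds: 35
Convert minutes to seconds: 21 x 60 = 1260
Add remaining seconds: 1260 + 35 = 1295

1295


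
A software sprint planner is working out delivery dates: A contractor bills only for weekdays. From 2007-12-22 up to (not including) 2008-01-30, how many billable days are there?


Start: 2007-12-22 (Saturday)
End (exclusive): 2008-01-30 (Wednesday)
Total calendar days: 39
Full weeks: 39 // 7 = 5 -> 25 weekdays
Remaining 4 days starting on Saturday:
  Sat(-), Sun(-), Mon(w), Tue(w) -> 2 weekdays
Total business days: 25 + 2 = 27

27


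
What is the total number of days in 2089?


Year: 2089
Check leap year rules:
Divisible by 4? No
2089 is not a leap year
Days: 365

365


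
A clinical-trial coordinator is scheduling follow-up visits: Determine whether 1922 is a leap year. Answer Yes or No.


Year: 1922
Divisible by 4? 1922 / 4 = 480.5 -> No
Not divisible by 4, so NOT a leap year

No


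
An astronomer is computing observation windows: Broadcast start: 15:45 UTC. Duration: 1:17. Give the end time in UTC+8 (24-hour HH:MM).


Start: 15:45 in UTC
Step 1 - add duration:
  minutes: 45 + 17 = 62 (carry 1h)
  hours: 15 + 1 + 1 = 17
  end in UTC: 17:02
Step 2 - convert UTC -> UTC+8:
  offset difference: 8 - (0) = 8 hours
  17 + (8) = 25 -> mod 24 = 1
Result: 01:02 in UTC+8

01:02


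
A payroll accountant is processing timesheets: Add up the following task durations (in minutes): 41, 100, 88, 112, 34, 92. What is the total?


Durations: 41, 100, 88, 112, 34, 92
Running sum: 41
+ 100 = 141
+ 88 = 229
+ 112 = 341
+ 34 = 375
+ 92 = 467
Total duration: 467 minutes
That is 7 hours and 47 minutes

467


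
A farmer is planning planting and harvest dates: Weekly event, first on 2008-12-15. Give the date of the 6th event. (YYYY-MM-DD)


First occurrence: 2008-12-15 (occurrence 1)
Each occurrence is 7 days after the previous.
Occurrence 6 is 5 weeks after the first.
5 weeks = 35 days
2008-12-15 + 35 days = 2009-01-19

2009-01-19


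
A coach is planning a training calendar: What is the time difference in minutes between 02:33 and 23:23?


Start time: 02:33 = 153 minutes from midnight
End time: 23:23 = 1403 minutes from midnight
Difference: 1403 - 153 = 1250 minutes
That is 20 hours and 50 minutes

1250


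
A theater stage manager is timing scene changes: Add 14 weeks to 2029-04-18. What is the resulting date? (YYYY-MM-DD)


Start: 2029-04-18
Weeks to add: 14
Convert to days: 14 x 7 = 98 days
Add 98 days to 2029-04-18
Result: 2029-07-25

2029-07-25


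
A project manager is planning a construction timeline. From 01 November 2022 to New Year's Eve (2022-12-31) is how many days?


Start: November 01, 2022
End: December 31, 2022
Days left in November: 29
December: 31
Sum of remaining months: 31
Total: 29 + 31 = 60

60


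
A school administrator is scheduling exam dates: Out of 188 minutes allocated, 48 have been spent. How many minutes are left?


Total budget: 188 minutes
Time used: 48 minutes
Remaining: 188 - 48 = 140 minutes
Percent used: 25.5%
Percent remaining: 74.5%

140


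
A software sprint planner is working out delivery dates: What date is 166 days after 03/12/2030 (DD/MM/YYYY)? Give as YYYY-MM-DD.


Start: 2030-12-03
Adding 166 days
Days remaining in December: 28
After December: 138 days still to add
January 2031: 31 days, 107 remaining
February 2031: 28 days, 79 remaining
March 2031: 31 days, 48 remaining
April 2031: 30 days, 18 remaining
Result: 2031-05-18

2031-05-18


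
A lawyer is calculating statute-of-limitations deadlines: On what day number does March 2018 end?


Month: March
Year: 2018
March is a 31-day month
Total: 31 days

31


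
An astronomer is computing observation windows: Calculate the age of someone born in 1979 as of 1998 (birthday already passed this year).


Birth year: 1979
Current year: 1998
Age = current year - birth year
Age = 1998 - 1979 = 19

19


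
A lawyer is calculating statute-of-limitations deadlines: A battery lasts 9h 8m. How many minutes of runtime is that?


Hours: 9
Extra minutes: 8
Minutes per hour: 60
Hours to minutes: 9 x 60 = 540
Total: 540 + 8 = 548

548


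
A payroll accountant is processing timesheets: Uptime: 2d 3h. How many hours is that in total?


Days: 2
Extra hours: 3
Hours per day: 24
Days to hours: 2 x 24 = 48
Total: 48 + 3 = 51

51


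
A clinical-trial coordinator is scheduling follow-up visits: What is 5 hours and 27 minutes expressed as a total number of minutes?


Hours: 5
Minutes: 27
Convert hours to minutes: 5 x 60 = 300
Add remaining minutes: 300 + 27 = 327

327


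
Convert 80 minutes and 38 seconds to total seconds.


Minutes: 80
Extra seconds: 38
Seconds per minute: 60
Minutes to seconds: 80 x 60 = 4800
Total: 4800 + 38 = 4838

4838


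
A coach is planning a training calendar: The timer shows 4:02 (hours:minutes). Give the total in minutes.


Hours: 4
Minutes: 2
Convert hours to minutes: 4 x 60 = 240
Add remaining minutes: 240 + 2 = 242

242


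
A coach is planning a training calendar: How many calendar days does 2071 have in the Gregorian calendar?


Year: 2071
Check leap year rules:
Divisible by 4? No
2071 is not a leap year
Days: 365

365


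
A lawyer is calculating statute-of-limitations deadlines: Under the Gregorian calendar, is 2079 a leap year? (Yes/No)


Year: 2079
Divisible by 4? 2079 / 4 = 519.75 -> No
Not divisible by 4, so NOT a leap year

No


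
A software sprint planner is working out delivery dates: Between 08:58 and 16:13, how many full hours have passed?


Start: 08:58
End: 16:13
Hour difference: 16 - 8 = 8 hours
Minute difference: 13 - 58 = -45 minutes
Total minutes: 435
Complete hours: 435 / 60 = 7 (remainder 15)

7


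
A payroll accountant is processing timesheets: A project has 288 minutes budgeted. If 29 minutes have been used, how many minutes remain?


Total budget: 288 minutes
Time used: 29 minutes
Remaining: 288 - 29 = 259 minutes
Percent used: 10.1%
Percent remaining: 89.9%

259


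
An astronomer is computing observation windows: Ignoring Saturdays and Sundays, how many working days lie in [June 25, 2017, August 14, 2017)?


Start: 2017-06-25 (Sunday)
End (exclusive): 2017-08-14 (Monday)
Total calendar days: 50
Full weeks: 50 // 7 = 7 -> 35 weekdays
Remaining 1 days starting on Sunday:
  Sun(-) -> 0 weekdays
Total business days: 35 + 0 = 35

35


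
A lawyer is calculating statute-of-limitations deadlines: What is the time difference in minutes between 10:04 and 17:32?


Start time: 10:04 = 604 minutes from midnight
End time: 17:32 = 1052 minutes from midnight
Difference: 1052 - 604 = 448 minutes
That is 7 hours and 28 minutes

448


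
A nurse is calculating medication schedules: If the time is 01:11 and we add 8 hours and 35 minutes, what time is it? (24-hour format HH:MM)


Start time: 01:11
Adding: 8 hours 35 minutes
Minutes: 11 + 35 = 46
Hours: 1 + 8 + 0 = 9
Result: 09:46

09:46


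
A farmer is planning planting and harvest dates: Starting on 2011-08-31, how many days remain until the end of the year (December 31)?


Start: August 31, 2011
End: December 31, 2011
Days left in August: 0
September: 30
October: 31
November: 30
December: 31
Sum of remaining months: 122
Total: 0 + 122 = 122

122


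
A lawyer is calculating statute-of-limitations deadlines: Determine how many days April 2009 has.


Month: April
Year: 2009
April is a 30-day month
Total: 30 days

30


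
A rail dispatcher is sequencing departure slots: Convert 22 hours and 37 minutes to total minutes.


Hours: 22
Extra minutes: 37
Minutes per hour: 60
Hours to minutes: 22 x 60 = 1320
Total: 1320 + 37 = 1357

1357


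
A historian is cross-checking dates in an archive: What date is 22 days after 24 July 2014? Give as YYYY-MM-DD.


Start: 2014-07-24
Adding 22 days
Days remaining in July: 7
After July: 15 days still to add
August 2014 has 31 days, need 15
Result: 2014-08-15

2014-08-15


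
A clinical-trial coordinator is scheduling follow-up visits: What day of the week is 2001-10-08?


Date: 2001-10-08
January 1, 2001 is a Monday
Day of year: 281
Offset from Jan 1: 280 days
280 mod 7 = 0
Result: Monday

Monday


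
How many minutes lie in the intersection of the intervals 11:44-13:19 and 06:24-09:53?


Interval A: [704, 799] minutes from midnight
Interval B: [384, 593] minutes from midnight
Overlap start = max(704, 384) = 704
Overlap end = min(799, 593) = 593
End <= start, so the intervals do not overlap: 0 minutes

0


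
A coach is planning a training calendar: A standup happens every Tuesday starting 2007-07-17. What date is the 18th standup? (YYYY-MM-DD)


First occurrence: 2007-07-17 (occurrence 1)
Each occurrence is 7 days after the previous.
Occurrence 18 is 17 weeks after the first.
17 weeks = 119 days
2007-07-17 + 119 days = 2007-11-13

2007-11-13


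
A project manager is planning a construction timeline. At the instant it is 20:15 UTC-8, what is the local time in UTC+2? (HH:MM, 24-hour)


Local time: 20:15 at UTC-8 (offset -8h)
Target zone: UTC+2 (offset 2h)
Difference: 2 - (-8) = 10 hours
Calculation: 20 + (10) = 30
Wraparound: (30) mod 24 = 6
Result: 06:15

06:15


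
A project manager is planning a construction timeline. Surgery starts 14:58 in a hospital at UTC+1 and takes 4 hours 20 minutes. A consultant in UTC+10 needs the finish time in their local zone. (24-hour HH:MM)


Start: 14:58 in UTC+1
Step 1 - add duration:
  minutes: 58 + 20 = 78 (carry 1h)
  hours: 14 + 4 + 1 = 19
  end in UTC+1: 19:18
Step 2 - convert UTC+1 -> UTC+10:
  offset difference: 10 - (1) = 9 hours
  19 + (9) = 28 -> mod 24 = 4
Result: 04:18 in UTC+10

04:18


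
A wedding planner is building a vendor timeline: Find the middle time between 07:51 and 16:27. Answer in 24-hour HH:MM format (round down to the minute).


Start time: 07:51 = 471 minutes from midnight
End time: 16:27 = 987 minutes from midnight
Sum: 471 + 987 = 1458
Midpoint: 1458 / 2 = 729 minutes
Convert: 729 / 60 = 12 hours, 9 minutes
Result: 12:09

12:09


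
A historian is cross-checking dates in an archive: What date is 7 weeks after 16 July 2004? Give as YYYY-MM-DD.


Start: 2004-07-16
Weeks to add: 7
Convert to days: 7 x 7 = 49 days
Add 49 days to 2004-07-16
Result: 2004-09-03

2004-09-03


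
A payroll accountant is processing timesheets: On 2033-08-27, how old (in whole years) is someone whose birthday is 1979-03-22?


Birth: 1979-03-22
Reference: 2033-08-27
Year difference: 2033 - 1979 = 54
Has birthday (03-22) occurred by 08-27? Yes
Age in full years: 54

54


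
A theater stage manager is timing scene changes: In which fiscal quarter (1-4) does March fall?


Month: March (month 3)
Q1: January-March (months 1-3)
Q2: April-June (months 4-6)
Q3: July-September (months 7-9)
Q4: October-December (months 10-12)
Month 3 falls in Q1

1


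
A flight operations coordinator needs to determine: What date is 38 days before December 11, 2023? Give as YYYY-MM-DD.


Start: 2023-12-11
Subtracting 38 days
Days already passed in December: 11
After going back through December: 27 more days to subtract
November 2023 has 30 days, need 27
Result: 2023-11-03

2023-11-03


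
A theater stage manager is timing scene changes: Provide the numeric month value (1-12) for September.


Calendar month order:
8. August
9. September <--
10. October
September is month number 9

9


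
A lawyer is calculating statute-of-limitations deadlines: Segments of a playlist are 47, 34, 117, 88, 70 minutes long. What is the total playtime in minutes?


Durations: 47, 34, 117, 88, 70
Running sum: 47
+ 34 = 81
+ 117 = 198
+ 88 = 286
+ 70 = 356
Total duration: 356 minutes
That is 5 hours and 56 minutes

356


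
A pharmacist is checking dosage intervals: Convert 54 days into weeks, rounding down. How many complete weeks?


Total days: 54
Days per week: 7
Division: 54 / 7 = 7 remainder 5
Complete weeks: 7
Remaining days: 5

7


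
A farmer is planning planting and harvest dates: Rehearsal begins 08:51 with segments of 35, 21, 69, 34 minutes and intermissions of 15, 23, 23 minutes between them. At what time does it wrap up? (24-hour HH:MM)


Start: 08:51 = 531 min from midnight
  after task 1 (35 min): 09:26
  after break (15 min): 09:41
  after task 2 (21 min): 10:02
  after break (23 min): 10:25
  after task 3 (69 min): 11:34
  after break (23 min): 11:57
  after task 4 (34 min): 12:31
Total elapsed: 220 minutes
End time: 12:31

12:31


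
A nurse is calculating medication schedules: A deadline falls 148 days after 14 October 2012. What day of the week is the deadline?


Start: 2012-10-14 (Sunday)
Step 1 - find target date: add 148 days
  2012-10-14 + 148 days = 2013-03-11
Step 2 - day of week:
  148 mod 7 = 1
  Sunday + 1 days -> Monday
Result: Monday (2013-03-11)

Monday


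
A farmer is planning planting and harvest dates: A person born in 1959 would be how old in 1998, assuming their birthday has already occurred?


Birth year: 1959
Current year: 1998
Age = current year - birth year
Age = 1998 - 1959 = 39

39


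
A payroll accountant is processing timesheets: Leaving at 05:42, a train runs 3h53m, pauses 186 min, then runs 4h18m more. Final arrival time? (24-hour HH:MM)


Depart: 05:42
Leg 1: +233 min -> 09:35
Layover: +186 min -> 12:41
Leg 2: +258 min -> 16:59
Total travel: 677 minutes = 11h 17m
Arrival: 16:59

16:59


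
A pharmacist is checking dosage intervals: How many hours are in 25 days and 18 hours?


Days: 25
Extra hours: 18
Hours per day: 24
Days to hours: 25 x 24 = 600
Total: 600 + 18 = 618

618


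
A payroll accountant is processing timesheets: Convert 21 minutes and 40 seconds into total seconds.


Minutes: 21
Seconds: 40
Convert minutes to seconds: 21 x 60 = 1260
Add remaining seconds: 1260 + 40 = 1300

1300


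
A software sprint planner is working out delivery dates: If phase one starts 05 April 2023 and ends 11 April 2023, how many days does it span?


Start date: 2023-04-05
End date: 2023-04-11
Apr 2023: +6 days
Total: 6 days

6


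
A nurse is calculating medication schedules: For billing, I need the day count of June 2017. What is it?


Month: June
Year: 2017
June is a 30-day month
Total: 30 days

30


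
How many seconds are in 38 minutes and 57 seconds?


Minutes: 38
Extra seconds: 57
Seconds per minute: 60
Minutes to seconds: 38 x 60 = 2280
Total: 2280 + 57 = 2337

2337


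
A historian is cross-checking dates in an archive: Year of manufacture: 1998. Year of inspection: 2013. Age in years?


Birth year: 1998
Current year: 2013
Age = current year - birth year
Age = 2013 - 1998 = 15

15


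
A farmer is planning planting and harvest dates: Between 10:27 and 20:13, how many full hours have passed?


Start: 10:27
End: 20:13
Hour difference: 20 - 10 = 10 hours
Minute difference: 13 - 27 = -14 minutes
Total minutes: 586
Complete hours: 586 / 60 = 9 (remainder 46)

9


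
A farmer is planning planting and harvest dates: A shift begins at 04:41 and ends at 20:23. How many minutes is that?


Start time: 04:41 = 281 minutes from midnight
End time: 20:23 = 1223 minutes from midnight
Difference: 1223 - 281 = 942 minutes
That is 15 hours and 42 minutes

942


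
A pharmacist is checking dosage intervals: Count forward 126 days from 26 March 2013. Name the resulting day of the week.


Start: 2013-03-26 (Tuesday)
Step 1 - find target date: add 126 days
  2013-03-26 + 126 days = 2013-07-30
Step 2 - day of week:
  126 mod 7 = 0
  Tuesday + 0 days -> Tuesday
Result: Tuesday (2013-07-30)

Tuesday


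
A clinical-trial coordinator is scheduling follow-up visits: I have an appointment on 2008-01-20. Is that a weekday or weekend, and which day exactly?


Date: 2008-01-20
January 1, 2008 is a Tuesday
Day of year: 20
Offset from Jan 1: 19 days
19 mod 7 = 5
Result: Sunday

Sunday


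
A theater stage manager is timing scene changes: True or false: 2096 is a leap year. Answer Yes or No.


Year: 2096
Divisible by 4? 2096 / 4 = 524.0 -> Yes
Divisible by 100? 2096 / 100 = 20.96 -> No
Divisible by 4 but not 100, so it IS a leap year

Yes


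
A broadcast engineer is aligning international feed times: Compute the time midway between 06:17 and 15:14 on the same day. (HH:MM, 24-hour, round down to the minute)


Start time: 06:17 = 377 minutes from midnight
End time: 15:14 = 914 minutes from midnight
Sum: 377 + 914 = 1291
Midpoint: 1291 / 2 = 645 minutes
Convert: 645 / 60 = 10 hours, 45 minutes
Result: 10:45

10:45


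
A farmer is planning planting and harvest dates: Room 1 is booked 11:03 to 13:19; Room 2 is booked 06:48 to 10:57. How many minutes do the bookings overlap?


Interval A: [663, 799] minutes from midnight
Interval B: [408, 657] minutes from midnight
Overlap start = max(663, 408) = 663
Overlap end = min(799, 657) = 657
End <= start, so the intervals do not overlap: 0 minutes

0


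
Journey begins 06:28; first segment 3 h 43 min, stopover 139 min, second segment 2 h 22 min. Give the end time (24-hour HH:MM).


Depart: 06:28
Leg 1: +223 min -> 10:11
Layover: +139 min -> 12:30
Leg 2: +142 min -> 14:52
Total travel: 504 minutes = 8h 24m
Arrival: 14:52

14:52


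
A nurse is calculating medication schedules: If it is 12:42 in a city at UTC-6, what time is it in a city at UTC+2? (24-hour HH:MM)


Local time: 12:42 at UTC-6 (offset -6h)
Target zone: UTC+2 (offset 2h)
Difference: 2 - (-6) = 8 hours
Calculation: 12 + (8) = 20
Result: 20:42

20:42


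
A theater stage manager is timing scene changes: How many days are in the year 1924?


Year: 1924
Check leap year rules:
Divisible by 4? Yes
Divisible by 100? No
1924 is a leap year
Days: 366

366


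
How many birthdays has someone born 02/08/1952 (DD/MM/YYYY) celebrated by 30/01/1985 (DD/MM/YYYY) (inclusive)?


Birth: 1952-08-02
Reference: 1985-01-30
Year difference: 1985 - 1952 = 33
Has birthday (08-02) occurred by 01-30? No
Birthday not yet reached this year -> subtract 1
Age in full years: 32

32


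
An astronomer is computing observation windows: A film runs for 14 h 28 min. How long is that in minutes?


Hours: 14
Minutes: 28
Convert hours to minutes: 14 x 60 = 840
Add remaining minutes: 840 + 28 = 868

868


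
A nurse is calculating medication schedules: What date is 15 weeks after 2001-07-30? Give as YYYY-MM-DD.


Start: 2001-07-30
Weeks to add: 15
Convert to days: 15 x 7 = 105 days
Add 105 days to 2001-07-30
Result: 2001-11-12

2001-11-12


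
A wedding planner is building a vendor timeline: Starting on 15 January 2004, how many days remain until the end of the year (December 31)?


Start: January 15, 2004
End: December 31, 2004
Days left in January: 16
February: 29
March: 31
April: 30
May: 31
... plus remaining months
Sum of remaining months: 335
Total: 16 + 335 = 351

351


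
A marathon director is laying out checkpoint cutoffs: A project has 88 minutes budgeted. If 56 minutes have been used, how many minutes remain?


Total budget: 88 minutes
Time used: 56 minutes
Remaining: 88 - 56 = 32 minutes
Percent used: 63.6%
Percent remaining: 36.4%

32


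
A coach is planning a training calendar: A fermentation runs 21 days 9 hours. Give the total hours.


Days: 21
Extra hours: 9
Hours per day: 24
Days to hours: 21 x 24 = 504
Total: 504 + 9 = 513

513


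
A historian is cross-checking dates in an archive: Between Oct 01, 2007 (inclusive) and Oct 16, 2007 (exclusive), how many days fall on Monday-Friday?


Start: 2007-10-01 (Monday)
End (exclusive): 2007-10-16 (Tuesday)
Total calendar days: 15
Full weeks: 15 // 7 = 2 -> 10 weekdays
Remaining 1 days starting on Monday:
  Mon(w) -> 1 weekdays
Total business days: 10 + 1 = 11

11


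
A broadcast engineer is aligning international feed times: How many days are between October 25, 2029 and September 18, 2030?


Start date: 2029-10-25
End date: 2030-09-18
Oct 2029: +7 days
Nov 2029: +30 days
Dec 2029: +31 days
... (9 more months)
Total: 328 days

328


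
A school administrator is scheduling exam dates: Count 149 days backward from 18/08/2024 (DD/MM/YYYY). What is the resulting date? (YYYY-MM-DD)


Start: 2024-08-18
Subtracting 149 days
Days already passed in August: 18
After going back through August: 131 more days to subtract
July 2024: 31 days, 100 remaining
June 2024: 30 days, 70 remaining
May 2024: 31 days, 39 remaining
April 2024: 30 days, 9 remaining
Result: 2024-03-22

2024-03-22


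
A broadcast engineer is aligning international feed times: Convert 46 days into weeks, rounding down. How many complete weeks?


Total days: 46
Days per week: 7
Division: 46 / 7 = 6 remainder 4
Complete weeks: 6
Remaining days: 4

6


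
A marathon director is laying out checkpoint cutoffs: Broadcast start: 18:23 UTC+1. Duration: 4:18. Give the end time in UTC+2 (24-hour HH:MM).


Start: 18:23 in UTC+1
Step 1 - add duration:
  minutes: 23 + 18 = 41
  hours: 18 + 4 + 0 = 22
  end in UTC+1: 22:41
Step 2 - convert UTC+1 -> UTC+2:
  offset difference: 2 - (1) = 1 hours
  22 + (1) = 23 -> mod 24 = 23
Result: 23:41 in UTC+2

23:41


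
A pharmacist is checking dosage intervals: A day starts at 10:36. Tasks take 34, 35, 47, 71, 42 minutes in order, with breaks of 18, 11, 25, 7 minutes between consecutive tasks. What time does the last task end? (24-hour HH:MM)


Start: 10:36 = 636 min from midnight
  after task 1 (34 min): 11:10
  after break (18 min): 11:28
  after task 2 (35 min): 12:03
  after break (11 min): 12:14
  after task 3 (47 min): 13:01
  after break (25 min): 13:26
  after task 4 (71 min): 14:37
  after break (7 min): 14:44
  after task 5 (42 min): 15:26
Total elapsed: 290 minutes
End time: 15:26

15:26


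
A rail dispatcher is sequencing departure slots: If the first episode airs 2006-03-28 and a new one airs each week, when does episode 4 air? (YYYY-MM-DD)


First occurrence: 2006-03-28 (occurrence 1)
Each occurrence is 7 days after the previous.
Occurrence 4 is 3 weeks after the first.
3 weeks = 21 days
2006-03-28 + 21 days = 2006-04-18

2006-04-18


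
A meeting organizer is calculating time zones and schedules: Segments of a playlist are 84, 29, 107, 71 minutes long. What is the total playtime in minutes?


Durations: 84, 29, 107, 71
Running sum: 84
+ 29 = 113
+ 107 = 220
+ 71 = 291
Total duration: 291 minutes
That is 4 hours and 51 minutes

291


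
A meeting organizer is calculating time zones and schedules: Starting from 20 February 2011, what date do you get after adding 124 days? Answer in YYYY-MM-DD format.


Start: 2011-02-20
Adding 124 days
Days remaining in February: 8
After February: 116 days still to add
March 2011: 31 days, 85 remaining
April 2011: 30 days, 55 remaining
May 2011: 31 days, 24 remaining
June 2011 has 30 days, need 24
Result: 2011-06-24

2011-06-24


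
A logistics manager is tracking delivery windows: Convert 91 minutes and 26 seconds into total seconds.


Minutes: 91
Seconds: 26
Convert minutes to seconds: 91 x 60 = 5460
Add remaining seconds: 5460 + 26 = 5486

5486


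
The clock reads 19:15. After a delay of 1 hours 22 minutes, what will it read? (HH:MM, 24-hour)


Start time: 19:15
Adding: 1 hours 22 minutes
Minutes: 15 + 22 = 37
Hours: 19 + 1 + 0 = 20
Result: 20:37

20:37


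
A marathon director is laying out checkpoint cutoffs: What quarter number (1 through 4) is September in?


Month: September (month 9)
Q1: January-March (months 1-3)
Q2: April-June (months 4-6)
Q3: July-September (months 7-9)
Q4: October-December (months 10-12)
Month 9 falls in Q3

3


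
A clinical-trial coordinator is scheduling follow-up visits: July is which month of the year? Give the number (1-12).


Calendar month order:
6. June
7. July <--
8. August
July is month number 7

7


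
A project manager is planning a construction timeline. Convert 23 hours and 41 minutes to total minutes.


Hours: 23
Extra minutes: 41
Minutes per hour: 60
Hours to minutes: 23 x 60 = 1380
Total: 1380 + 41 = 1421

1421


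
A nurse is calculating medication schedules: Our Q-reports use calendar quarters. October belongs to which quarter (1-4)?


Month: October (month 10)
Q1: January-March (months 1-3)
Q2: April-June (months 4-6)
Q3: July-September (months 7-9)
Q4: October-December (months 10-12)
Month 10 falls in Q4

4


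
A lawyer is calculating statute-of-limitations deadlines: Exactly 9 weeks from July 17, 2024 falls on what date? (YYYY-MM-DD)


Start: 2024-07-17
Weeks to add: 9
Convert to days: 9 x 7 = 63 days
Add 63 days to 2024-07-17
Result: 2024-09-18

2024-09-18


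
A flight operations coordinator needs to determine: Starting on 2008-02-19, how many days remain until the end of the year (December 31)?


Start: February 19, 2008
End: December 31, 2008
Days left in February: 10
March: 31
April: 30
May: 31
June: 30
... plus remaining months
Sum of remaining months: 306
Total: 10 + 306 = 316

316


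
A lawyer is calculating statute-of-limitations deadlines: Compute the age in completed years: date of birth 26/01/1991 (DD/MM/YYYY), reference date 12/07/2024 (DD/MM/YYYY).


Birth: 1991-01-26
Reference: 2024-07-12
Year difference: 2024 - 1991 = 33
Has birthday (01-26) occurred by 07-12? Yes
Age in full years: 33

33


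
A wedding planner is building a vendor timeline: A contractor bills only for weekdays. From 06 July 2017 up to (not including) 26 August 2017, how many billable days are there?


Start: 2017-07-06 (Thursday)
End (exclusive): 2017-08-26 (Saturday)
Total calendar days: 51
Full weeks: 51 // 7 = 7 -> 35 weekdays
Remaining 2 days starting on Thursday:
  Thu(w), Fri(w) -> 2 weekdays
Total business days: 35 + 2 = 37

37


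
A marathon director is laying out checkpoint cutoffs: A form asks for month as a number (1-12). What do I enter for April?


Calendar month order:
3. March
4. April <--
5. May
April is month number 4

4


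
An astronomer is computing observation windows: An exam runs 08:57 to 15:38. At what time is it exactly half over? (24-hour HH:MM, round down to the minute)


Start time: 08:57 = 537 minutes from midnight
End time: 15:38 = 938 minutes from midnight
Sum: 537 + 938 = 1475
Midpoint: 1475 / 2 = 737 minutes
Convert: 737 / 60 = 12 hours, 17 minutes
Result: 12:17

12:17


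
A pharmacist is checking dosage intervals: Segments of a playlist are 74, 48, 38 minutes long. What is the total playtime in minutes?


Durations: 74, 48, 38
Running sum: 74
+ 48 = 122
+ 38 = 160
Total duration: 160 minutes
That is 2 hours and 40 minutes

160


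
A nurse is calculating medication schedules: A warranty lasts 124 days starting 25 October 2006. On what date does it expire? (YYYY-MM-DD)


Start: 2006-10-25
Adding 124 days
Days remaining in October: 6
After October: 118 days still to add
November 2006: 30 days, 88 remaining
December 2006: 31 days, 57 remaining
January 2007: 31 days, 26 remaining
February 2007 has 28 days, need 26
Result: 2007-02-26

2007-02-26


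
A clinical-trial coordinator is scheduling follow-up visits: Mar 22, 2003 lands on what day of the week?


Date: 2003-03-22
January 1, 2003 is a Wednesday
Day of year: 81
Offset from Jan 1: 80 days
80 mod 7 = 3
Result: Saturday

Saturday


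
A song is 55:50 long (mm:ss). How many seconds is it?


Minutes: 55
Extra seconds: 50
Seconds per minute: 60
Minutes to seconds: 55 x 60 = 3300
Total: 3300 + 50 = 3350

3350


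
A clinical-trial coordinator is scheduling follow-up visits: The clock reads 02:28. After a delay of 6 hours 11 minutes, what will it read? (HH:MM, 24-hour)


Start time: 02:28
Adding: 6 hours 11 minutes
Minutes: 28 + 11 = 39
Hours: 2 + 6 + 0 = 8
Result: 08:39

08:39


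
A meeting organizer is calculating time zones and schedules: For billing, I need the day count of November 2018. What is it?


Month: November
Year: 2018
November is a 30-day month
Total: 30 days

30


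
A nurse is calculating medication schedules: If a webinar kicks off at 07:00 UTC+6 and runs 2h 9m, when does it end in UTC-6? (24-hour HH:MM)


Start: 07:00 in UTC+6
Step 1 - add duration:
  minutes: 0 + 9 = 9
  hours: 7 + 2 + 0 = 9
  end in UTC+6: 09:09
Step 2 - convert UTC+6 -> UTC-6:
  offset difference: -6 - (6) = -12 hours
  9 + (-12) = -3 -> mod 24 = 21
Result: 21:09 in UTC-6

21:09


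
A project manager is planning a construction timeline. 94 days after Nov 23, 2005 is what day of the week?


Start: 2005-11-23 (Wednesday)
Step 1 - find target date: add 94 days
  2005-11-23 + 94 days = 2006-02-25
Step 2 - day of week:
  94 mod 7 = 3
  Wednesday + 3 days -> Saturday
Result: Saturday (2006-02-25)

Saturday


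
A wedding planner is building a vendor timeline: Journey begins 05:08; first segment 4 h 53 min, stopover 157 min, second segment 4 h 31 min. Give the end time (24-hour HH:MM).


Depart: 05:08
Leg 1: +293 min -> 10:01
Layover: +157 min -> 12:38
Leg 2: +271 min -> 17:09
Total travel: 721 minutes = 12h 1m
Arrival: 17:09

17:09


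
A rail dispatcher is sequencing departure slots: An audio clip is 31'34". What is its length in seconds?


Minutes: 31
Seconds: 34
Convert minutes to seconds: 31 x 60 = 1860
Add remaining seconds: 1860 + 34 = 1894

1894


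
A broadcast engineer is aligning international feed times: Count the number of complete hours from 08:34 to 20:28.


Start: 08:34
End: 20:28
Hour difference: 20 - 8 = 12 hours
Minute difference: 28 - 34 = -6 minutes
Total minutes: 714
Complete hours: 714 / 60 = 11 (remainder 54)

11


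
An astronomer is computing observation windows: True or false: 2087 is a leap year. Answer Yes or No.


Year: 2087
Divisible by 4? 2087 / 4 = 521.75 -> No
Not divisible by 4, so NOT a leap year

No


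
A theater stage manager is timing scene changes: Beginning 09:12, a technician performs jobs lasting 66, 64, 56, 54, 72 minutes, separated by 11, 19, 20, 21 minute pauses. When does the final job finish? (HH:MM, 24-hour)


Start: 09:12 = 552 min from midnight
  after task 1 (66 min): 10:18
  after break (11 min): 10:29
  after task 2 (64 min): 11:33
  after break (19 min): 11:52
  after task 3 (56 min): 12:48
  after break (20 min): 13:08
  after task 4 (54 min): 14:02
  after break (21 min): 14:23
  after task 5 (72 min): 15:35
Total elapsed: 383 minutes
End time: 15:35

15:35


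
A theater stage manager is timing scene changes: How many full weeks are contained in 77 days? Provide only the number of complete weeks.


Total days: 77
Days per week: 7
Division: 77 / 7 = 11 remainder 0
Complete weeks: 11
Remaining days: 0

11


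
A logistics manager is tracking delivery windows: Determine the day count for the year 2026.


Year: 2026
Check leap year rules:
Divisible by 4? No
2026 is not a leap year
Days: 365

365


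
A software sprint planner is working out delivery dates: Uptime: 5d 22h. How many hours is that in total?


Days: 5
Extra hours: 22
Hours per day: 24
Days to hours: 5 x 24 = 120
Total: 120 + 22 = 142

142


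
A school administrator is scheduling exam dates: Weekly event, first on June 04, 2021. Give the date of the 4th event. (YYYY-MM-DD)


First occurrence: 2021-06-04 (occurrence 1)
Each occurrence is 7 days after the previous.
Occurrence 4 is 3 weeks after the first.
3 weeks = 21 days
2021-06-04 + 21 days = 2021-06-25

2021-06-25


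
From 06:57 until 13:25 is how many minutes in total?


Start time: 06:57 = 417 minutes from midnight
End time: 13:25 = 805 minutes from midnight
Difference: 805 - 417 = 388 minutes
That is 6 hours and 28 minutes

388


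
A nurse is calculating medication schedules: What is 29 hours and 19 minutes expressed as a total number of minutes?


Hours: 29
Minutes: 19
Convert hours to minutes: 29 x 60 = 1740
Add remaining minutes: 1740 + 19 = 1759

1759


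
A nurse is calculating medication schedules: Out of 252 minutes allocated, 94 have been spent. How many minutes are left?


Total budget: 252 minutes
Time used: 94 minutes
Remaining: 252 - 94 = 158 minutes
Percent used: 37.3%
Percent remaining: 62.7%

158


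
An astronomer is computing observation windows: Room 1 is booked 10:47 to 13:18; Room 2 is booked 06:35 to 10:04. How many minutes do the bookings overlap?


Interval A: [647, 798] minutes from midnight
Interval B: [395, 604] minutes from midnight
Overlap start = max(647, 395) = 647
Overlap end = min(798, 604) = 604
End <= start, so the intervals do not overlap: 0 minutes

0


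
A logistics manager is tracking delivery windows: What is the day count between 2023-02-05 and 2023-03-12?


Start date: 2023-02-05
End date: 2023-03-12
Feb 2023: +24 days
Mar 2023: +11 days
Total: 35 days

35


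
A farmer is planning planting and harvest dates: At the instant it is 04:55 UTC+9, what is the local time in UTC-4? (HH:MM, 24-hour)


Local time: 04:55 at UTC+9 (offset 9h)
Target zone: UTC-4 (offset -4h)
Difference: -4 - (9) = -13 hours
Calculation: 4 + (-13) = -9
Wraparound: (-9) mod 24 = 15
Result: 15:55

15:55
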